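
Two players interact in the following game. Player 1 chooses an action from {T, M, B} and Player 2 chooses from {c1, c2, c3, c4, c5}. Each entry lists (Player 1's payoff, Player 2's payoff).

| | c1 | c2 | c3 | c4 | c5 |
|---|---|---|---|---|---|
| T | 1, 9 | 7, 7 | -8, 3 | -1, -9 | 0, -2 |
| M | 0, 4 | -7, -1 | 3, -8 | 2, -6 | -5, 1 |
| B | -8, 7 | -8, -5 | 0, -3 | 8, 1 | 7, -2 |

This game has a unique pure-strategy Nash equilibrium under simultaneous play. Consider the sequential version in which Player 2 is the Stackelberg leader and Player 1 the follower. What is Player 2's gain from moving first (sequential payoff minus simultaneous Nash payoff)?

Player 1 best-responds to each possible Player 2 move:
- c1: BR = T, leader payoff 9.
- c2: BR = T, leader payoff 7.
- c3: BR = M, leader payoff -8.
- c4: BR = B, leader payoff 1.
- c5: BR = B, leader payoff -2.
Maximizing over 9, 7, -8, 1, -2, Player 2 chooses c1. Subgame-perfect outcome: (T, c1) with payoffs (1, 9).
Under simultaneous play:
Player 1's best replies: c1→T; c2→T; c3→M; c4→B; c5→B.
Player 2's best replies: T→c1; M→c1; B→c1.
The unique mutual best reply is (T, c1), giving (1, 9).
Player 2's commitment gain: 9 − 9 = 0.

0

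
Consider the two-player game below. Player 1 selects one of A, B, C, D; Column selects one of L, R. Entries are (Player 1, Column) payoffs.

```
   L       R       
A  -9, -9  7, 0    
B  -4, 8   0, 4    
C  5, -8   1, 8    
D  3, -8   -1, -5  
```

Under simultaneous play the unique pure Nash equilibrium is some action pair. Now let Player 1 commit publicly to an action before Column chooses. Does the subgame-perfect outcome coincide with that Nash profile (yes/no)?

yes

Work backward from Column's decision.
- A: BR = R, leader payoff 7.
- B: BR = L, leader payoff -4.
- C: BR = R, leader payoff 1.
- D: BR = R, leader payoff -1.
Maximizing over 7, -4, 1, -1, Player 1 chooses A. Subgame-perfect outcome: (A, R) with payoffs (7, 0).
Now find the simultaneous Nash equilibrium.
Player 1's best replies: L→C; R→A.
Column's best replies: A→R; B→L; C→R; D→R.
Only (A, R) has each player best-responding; Nash payoffs (7, 0).
Sequential outcome (A, R) coincides with the Nash profile (A, R).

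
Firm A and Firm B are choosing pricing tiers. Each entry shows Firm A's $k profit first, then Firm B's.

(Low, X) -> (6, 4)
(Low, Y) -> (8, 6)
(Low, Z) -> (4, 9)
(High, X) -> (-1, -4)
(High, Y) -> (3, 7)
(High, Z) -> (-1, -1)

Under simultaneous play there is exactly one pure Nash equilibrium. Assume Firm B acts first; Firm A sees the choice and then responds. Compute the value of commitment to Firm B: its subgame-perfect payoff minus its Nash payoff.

0

Solve by backward induction (Firm B leads).
- X → Firm A plays Low (best of 6, -1); Firm B gets 4.
- Y → Firm A plays Low (best of 8, 3); Firm B gets 6.
- Z → Firm A plays Low (best of 4, -1); Firm B gets 9.
Firm B's induced payoffs are 4, 6, 9, so Firm B commits to Z. Subgame-perfect outcome: (Low, Z) with payoffs (4, 9).
Under simultaneous play:
Firm A's best replies: X→Low; Y→Low; Z→Low.
Firm B's best replies: Low→Z; High→Y.
The unique mutual best reply is (Low, Z), giving (4, 9).
Firm B's commitment gain: 9 − 9 = 0.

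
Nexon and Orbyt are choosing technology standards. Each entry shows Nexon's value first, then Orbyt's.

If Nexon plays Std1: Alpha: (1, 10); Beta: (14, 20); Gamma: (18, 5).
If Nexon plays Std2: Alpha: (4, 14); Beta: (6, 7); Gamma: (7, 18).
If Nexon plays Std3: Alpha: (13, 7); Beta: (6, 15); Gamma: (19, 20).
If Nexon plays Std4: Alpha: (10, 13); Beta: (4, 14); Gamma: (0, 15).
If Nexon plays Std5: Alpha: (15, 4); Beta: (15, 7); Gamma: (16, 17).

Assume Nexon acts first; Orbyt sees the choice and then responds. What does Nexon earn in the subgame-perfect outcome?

19

Work backward from Orbyt's decision.
- Std1 → Orbyt plays Beta (best of 10, 20, 5); Nexon gets 14.
- Std2 → Orbyt plays Gamma (best of 14, 7, 18); Nexon gets 7.
- Std3 → Orbyt plays Gamma (best of 7, 15, 20); Nexon gets 19.
- Std4 → Orbyt plays Gamma (best of 13, 14, 15); Nexon gets 0.
- Std5 → Orbyt plays Gamma (best of 4, 7, 17); Nexon gets 16.
Among 14, 7, 19, 0, 16, the best is 19 at Std3. Subgame-perfect outcome: (Std3, Gamma) with payoffs (19, 20).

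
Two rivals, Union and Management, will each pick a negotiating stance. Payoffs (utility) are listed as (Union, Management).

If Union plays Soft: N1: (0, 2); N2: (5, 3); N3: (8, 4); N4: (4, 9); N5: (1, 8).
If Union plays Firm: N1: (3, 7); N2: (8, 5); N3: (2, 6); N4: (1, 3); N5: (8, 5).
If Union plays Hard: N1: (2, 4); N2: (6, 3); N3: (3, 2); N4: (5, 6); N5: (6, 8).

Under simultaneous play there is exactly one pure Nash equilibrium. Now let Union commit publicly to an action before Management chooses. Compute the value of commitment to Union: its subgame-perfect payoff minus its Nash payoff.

3

Solve by backward induction (Union leads).
- Soft: BR = N4, leader payoff 4.
- Firm: BR = N1, leader payoff 3.
- Hard: BR = N5, leader payoff 6.
Union's induced payoffs are 4, 3, 6, so Union commits to Hard. Subgame-perfect outcome: (Hard, N5) with payoffs (6, 8).
Now find the simultaneous Nash equilibrium.
Union's best replies: N1→Firm; N2→Firm; N3→Soft; N4→Hard; N5→Firm.
Management's best replies: Soft→N4; Firm→N1; Hard→N5.
The unique mutual best reply is (Firm, N1), giving (3, 7).
Union's commitment gain: 6 − 3 = 3.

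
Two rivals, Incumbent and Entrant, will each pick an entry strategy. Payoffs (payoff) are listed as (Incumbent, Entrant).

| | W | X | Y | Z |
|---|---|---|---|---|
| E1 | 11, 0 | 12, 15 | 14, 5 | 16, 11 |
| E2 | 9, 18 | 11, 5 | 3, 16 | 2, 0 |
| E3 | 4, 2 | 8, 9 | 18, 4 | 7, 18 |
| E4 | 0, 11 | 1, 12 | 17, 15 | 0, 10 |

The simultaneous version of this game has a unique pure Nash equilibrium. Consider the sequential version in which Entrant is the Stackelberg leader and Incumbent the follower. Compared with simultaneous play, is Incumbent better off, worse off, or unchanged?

unchanged

Backward induction with Entrant moving first.
- W → Incumbent plays E1 (best of 11, 9, 4, 0); Entrant gets 0.
- X → Incumbent plays E1 (best of 12, 11, 8, 1); Entrant gets 15.
- Y → Incumbent plays E3 (best of 14, 3, 18, 17); Entrant gets 4.
- Z → Incumbent plays E1 (best of 16, 2, 7, 0); Entrant gets 11.
Entrant's induced payoffs are 0, 15, 4, 11, so Entrant commits to X. Subgame-perfect outcome: (E1, X) with payoffs (12, 15).
Now find the simultaneous Nash equilibrium.
Incumbent's best replies: W→E1; X→E1; Y→E3; Z→E1.
Entrant's best replies: E1→X; E2→W; E3→Z; E4→Y.
Only (E1, X) has each player best-responding; Nash payoffs (12, 15).
Incumbent earns 12 sequentially versus 12 at the Nash outcome: unchanged.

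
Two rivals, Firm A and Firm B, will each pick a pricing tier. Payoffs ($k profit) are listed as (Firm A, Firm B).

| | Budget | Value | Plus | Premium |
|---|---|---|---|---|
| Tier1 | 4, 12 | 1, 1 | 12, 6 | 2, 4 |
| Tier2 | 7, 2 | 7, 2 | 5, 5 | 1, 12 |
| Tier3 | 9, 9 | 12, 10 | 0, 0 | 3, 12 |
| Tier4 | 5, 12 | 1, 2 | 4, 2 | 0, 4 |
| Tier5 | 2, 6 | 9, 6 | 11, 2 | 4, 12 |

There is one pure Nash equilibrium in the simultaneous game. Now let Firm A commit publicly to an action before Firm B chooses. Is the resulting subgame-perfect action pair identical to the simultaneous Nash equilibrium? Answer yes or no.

no

Solve by backward induction (Firm A leads).
- Tier1 → Firm B plays Budget (best of 12, 1, 6, 4); Firm A gets 4.
- Tier2 → Firm B plays Premium (best of 2, 2, 5, 12); Firm A gets 1.
- Tier3 → Firm B plays Premium (best of 9, 10, 0, 12); Firm A gets 3.
- Tier4 → Firm B plays Budget (best of 12, 2, 2, 4); Firm A gets 5.
- Tier5 → Firm B plays Premium (best of 6, 6, 2, 12); Firm A gets 4.
Among 4, 1, 3, 5, 4, the best is 5 at Tier4. Subgame-perfect outcome: (Tier4, Budget) with payoffs (5, 12).
For the simultaneous game, intersect best replies.
Firm A's best replies: Budget→Tier3; Value→Tier3; Plus→Tier1; Premium→Tier5.
Firm B's best replies: Tier1→Budget; Tier2→Premium; Tier3→Premium; Tier4→Budget; Tier5→Premium.
The unique mutual best reply is (Tier5, Premium), giving (4, 12).
Sequential outcome (Tier4, Budget) differs from the Nash profile (Tier5, Premium).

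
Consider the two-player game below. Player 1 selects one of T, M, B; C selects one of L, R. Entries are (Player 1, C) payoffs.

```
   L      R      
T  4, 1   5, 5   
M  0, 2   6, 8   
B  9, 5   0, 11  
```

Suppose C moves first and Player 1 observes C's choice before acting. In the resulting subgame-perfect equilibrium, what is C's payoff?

8

Work backward from Player 1's decision.
- L → Player 1 plays B (best of 4, 0, 9); C gets 5.
- R → Player 1 plays M (best of 5, 6, 0); C gets 8.
C's induced payoffs are 5, 8, so C commits to R. Subgame-perfect outcome: (M, R) with payoffs (6, 8).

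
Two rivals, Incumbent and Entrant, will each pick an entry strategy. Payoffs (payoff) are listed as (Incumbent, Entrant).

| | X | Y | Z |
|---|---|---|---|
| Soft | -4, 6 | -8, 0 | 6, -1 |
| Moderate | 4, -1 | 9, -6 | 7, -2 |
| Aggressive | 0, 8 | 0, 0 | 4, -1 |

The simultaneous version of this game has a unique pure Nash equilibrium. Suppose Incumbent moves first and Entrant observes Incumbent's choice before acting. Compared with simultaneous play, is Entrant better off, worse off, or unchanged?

Solve by backward induction (Incumbent leads).
- Soft: Entrant compares 6, 0, -1 and picks X; Incumbent would get -4.
- Moderate: Entrant compares -1, -6, -2 and picks X; Incumbent would get 4.
- Aggressive: Entrant compares 8, 0, -1 and picks X; Incumbent would get 0.
Maximizing over -4, 4, 0, Incumbent chooses Moderate. Subgame-perfect outcome: (Moderate, X) with payoffs (4, -1).
Now find the simultaneous Nash equilibrium.
Incumbent's best replies: X→Moderate; Y→Moderate; Z→Moderate.
Entrant's best replies: Soft→X; Moderate→X; Aggressive→X.
Only (Moderate, X) has each player best-responding; Nash payoffs (4, -1).
Entrant earns -1 sequentially versus -1 at the Nash outcome: unchanged.

unchanged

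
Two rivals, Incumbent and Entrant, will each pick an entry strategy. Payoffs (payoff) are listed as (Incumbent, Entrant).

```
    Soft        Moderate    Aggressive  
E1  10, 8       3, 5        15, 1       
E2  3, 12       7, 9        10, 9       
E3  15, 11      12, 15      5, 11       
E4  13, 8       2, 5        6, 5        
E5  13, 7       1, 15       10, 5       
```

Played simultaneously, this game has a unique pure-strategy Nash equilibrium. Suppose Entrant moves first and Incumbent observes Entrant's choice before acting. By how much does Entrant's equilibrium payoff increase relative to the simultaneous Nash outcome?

Incumbent best-responds to each possible Entrant move:
- Soft → Incumbent plays E3 (best of 10, 3, 15, 13, 13); Entrant gets 11.
- Moderate → Incumbent plays E3 (best of 3, 7, 12, 2, 1); Entrant gets 15.
- Aggressive → Incumbent plays E1 (best of 15, 10, 5, 6, 10); Entrant gets 1.
Among 11, 15, 1, the best is 15 at Moderate. Subgame-perfect outcome: (E3, Moderate) with payoffs (12, 15).
Under simultaneous play:
Incumbent's best replies: Soft→E3; Moderate→E3; Aggressive→E1.
Entrant's best replies: E1→Soft; E2→Soft; E3→Moderate; E4→Soft; E5→Moderate.
The unique mutual best reply is (E3, Moderate), giving (12, 15).
Entrant's commitment gain: 15 − 15 = 0.

0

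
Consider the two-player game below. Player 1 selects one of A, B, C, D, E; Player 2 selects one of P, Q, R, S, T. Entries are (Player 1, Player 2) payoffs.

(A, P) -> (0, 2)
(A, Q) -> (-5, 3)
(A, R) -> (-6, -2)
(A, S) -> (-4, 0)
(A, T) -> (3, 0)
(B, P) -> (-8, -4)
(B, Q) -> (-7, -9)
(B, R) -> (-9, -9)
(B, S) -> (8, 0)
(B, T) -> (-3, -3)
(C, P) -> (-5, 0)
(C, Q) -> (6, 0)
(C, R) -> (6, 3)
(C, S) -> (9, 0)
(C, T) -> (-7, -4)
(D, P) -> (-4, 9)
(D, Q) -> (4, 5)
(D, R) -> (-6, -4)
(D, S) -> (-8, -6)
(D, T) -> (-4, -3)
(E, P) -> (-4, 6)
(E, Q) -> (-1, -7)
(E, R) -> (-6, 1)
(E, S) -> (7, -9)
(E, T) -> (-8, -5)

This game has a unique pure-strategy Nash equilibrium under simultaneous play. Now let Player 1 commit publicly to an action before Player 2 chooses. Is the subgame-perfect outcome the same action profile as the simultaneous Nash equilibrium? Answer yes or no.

no

Backward induction with Player 1 moving first.
- A: BR = Q, leader payoff -5.
- B: BR = S, leader payoff 8.
- C: BR = R, leader payoff 6.
- D: BR = P, leader payoff -4.
- E: BR = P, leader payoff -4.
Maximizing over -5, 8, 6, -4, -4, Player 1 chooses B. Subgame-perfect outcome: (B, S) with payoffs (8, 0).
Under simultaneous play:
Player 1's best replies: P→A; Q→C; R→C; S→C; T→A.
Player 2's best replies: A→Q; B→S; C→R; D→P; E→P.
Only (C, R) has each player best-responding; Nash payoffs (6, 3).
Sequential outcome (B, S) differs from the Nash profile (C, R).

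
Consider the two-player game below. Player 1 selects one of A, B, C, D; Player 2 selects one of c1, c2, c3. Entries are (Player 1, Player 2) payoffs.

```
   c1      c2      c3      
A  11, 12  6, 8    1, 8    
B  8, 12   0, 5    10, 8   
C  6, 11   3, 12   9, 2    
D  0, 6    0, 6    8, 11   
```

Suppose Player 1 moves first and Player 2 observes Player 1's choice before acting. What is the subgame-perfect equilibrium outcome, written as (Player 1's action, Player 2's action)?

(A, c1)

Backward induction with Player 1 moving first.
- A: BR = c1, leader payoff 11.
- B: BR = c1, leader payoff 8.
- C: BR = c2, leader payoff 3.
- D: BR = c3, leader payoff 8.
Player 1's induced payoffs are 11, 8, 3, 8, so Player 1 commits to A. Subgame-perfect outcome: (A, c1) with payoffs (11, 12).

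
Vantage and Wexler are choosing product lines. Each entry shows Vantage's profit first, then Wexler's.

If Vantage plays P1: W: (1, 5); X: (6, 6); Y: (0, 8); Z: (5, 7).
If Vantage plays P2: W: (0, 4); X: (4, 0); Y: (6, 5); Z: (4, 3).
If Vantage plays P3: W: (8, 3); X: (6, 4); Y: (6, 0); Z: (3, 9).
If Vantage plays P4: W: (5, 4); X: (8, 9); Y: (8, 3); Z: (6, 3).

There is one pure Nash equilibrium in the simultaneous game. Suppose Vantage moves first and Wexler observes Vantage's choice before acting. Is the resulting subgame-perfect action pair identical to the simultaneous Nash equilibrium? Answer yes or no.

yes

Wexler best-responds to each possible Vantage move:
- P1 → Wexler plays Y (best of 5, 6, 8, 7); Vantage gets 0.
- P2 → Wexler plays Y (best of 4, 0, 5, 3); Vantage gets 6.
- P3 → Wexler plays Z (best of 3, 4, 0, 9); Vantage gets 3.
- P4 → Wexler plays X (best of 4, 9, 3, 3); Vantage gets 8.
Vantage's induced payoffs are 0, 6, 3, 8, so Vantage commits to P4. Subgame-perfect outcome: (P4, X) with payoffs (8, 9).
Now find the simultaneous Nash equilibrium.
Vantage's best replies: W→P3; X→P4; Y→P4; Z→P4.
Wexler's best replies: P1→Y; P2→Y; P3→Z; P4→X.
Only (P4, X) has each player best-responding; Nash payoffs (8, 9).
Sequential outcome (P4, X) coincides with the Nash profile (P4, X).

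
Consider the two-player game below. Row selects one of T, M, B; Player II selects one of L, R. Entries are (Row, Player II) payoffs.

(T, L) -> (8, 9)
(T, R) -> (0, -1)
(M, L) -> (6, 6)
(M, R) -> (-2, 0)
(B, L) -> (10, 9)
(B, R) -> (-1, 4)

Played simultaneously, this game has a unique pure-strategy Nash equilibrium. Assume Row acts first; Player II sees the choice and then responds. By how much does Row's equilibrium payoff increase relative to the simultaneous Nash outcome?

Player II best-responds to each possible Row move:
- T: BR = L, leader payoff 8.
- M: BR = L, leader payoff 6.
- B: BR = L, leader payoff 10.
Among 8, 6, 10, the best is 10 at B. Subgame-perfect outcome: (B, L) with payoffs (10, 9).
Now find the simultaneous Nash equilibrium.
Row's best replies: L→B; R→T.
Player II's best replies: T→L; M→L; B→L.
The unique mutual best reply is (B, L), giving (10, 9).
Row's commitment gain: 10 − 10 = 0.

0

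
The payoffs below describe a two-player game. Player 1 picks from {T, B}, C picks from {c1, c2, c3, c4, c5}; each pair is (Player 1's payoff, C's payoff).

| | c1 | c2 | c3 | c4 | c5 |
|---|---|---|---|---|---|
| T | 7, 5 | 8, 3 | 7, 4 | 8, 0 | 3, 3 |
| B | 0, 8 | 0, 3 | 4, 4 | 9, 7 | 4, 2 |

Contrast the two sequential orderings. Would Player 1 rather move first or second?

If Player 1 leads: C's best replies are T→c1, B→c1; Player 1's induced payoffs 7, 0; outcome (T, c1), payoffs (7, 5).
If C leads: Player 1's best replies are c1→T, c2→T, c3→T, c4→B, c5→B; C's induced payoffs 5, 3, 4, 7, 2; outcome (B, c4), payoffs (9, 7).
Player 1 gets 7 moving first and 9 moving second, so Player 1 prefers to move second.

second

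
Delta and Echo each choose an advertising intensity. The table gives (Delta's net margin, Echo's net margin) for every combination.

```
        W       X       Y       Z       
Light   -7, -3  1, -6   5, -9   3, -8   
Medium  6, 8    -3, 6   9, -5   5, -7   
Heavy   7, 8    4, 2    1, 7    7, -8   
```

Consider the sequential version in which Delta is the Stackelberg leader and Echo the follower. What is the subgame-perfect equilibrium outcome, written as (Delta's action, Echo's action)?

Echo best-responds to each possible Delta move:
- Light → Echo plays W (best of -3, -6, -9, -8); Delta gets -7.
- Medium → Echo plays W (best of 8, 6, -5, -7); Delta gets 6.
- Heavy → Echo plays W (best of 8, 2, 7, -8); Delta gets 7.
Among -7, 6, 7, the best is 7 at Heavy. Subgame-perfect outcome: (Heavy, W) with payoffs (7, 8).

(Heavy, W)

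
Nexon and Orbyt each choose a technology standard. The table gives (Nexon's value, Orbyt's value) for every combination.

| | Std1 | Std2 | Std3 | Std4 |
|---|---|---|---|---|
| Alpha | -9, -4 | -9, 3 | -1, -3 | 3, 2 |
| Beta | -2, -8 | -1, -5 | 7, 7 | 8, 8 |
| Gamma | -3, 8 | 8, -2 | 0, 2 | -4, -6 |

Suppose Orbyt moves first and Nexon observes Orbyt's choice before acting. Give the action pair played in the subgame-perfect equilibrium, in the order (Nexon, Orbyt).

(Beta, Std4)

Solve by backward induction (Orbyt leads).
- Std1 → Nexon plays Beta (best of -9, -2, -3); Orbyt gets -8.
- Std2 → Nexon plays Gamma (best of -9, -1, 8); Orbyt gets -2.
- Std3 → Nexon plays Beta (best of -1, 7, 0); Orbyt gets 7.
- Std4 → Nexon plays Beta (best of 3, 8, -4); Orbyt gets 8.
Among -8, -2, 7, 8, the best is 8 at Std4. Subgame-perfect outcome: (Beta, Std4) with payoffs (8, 8).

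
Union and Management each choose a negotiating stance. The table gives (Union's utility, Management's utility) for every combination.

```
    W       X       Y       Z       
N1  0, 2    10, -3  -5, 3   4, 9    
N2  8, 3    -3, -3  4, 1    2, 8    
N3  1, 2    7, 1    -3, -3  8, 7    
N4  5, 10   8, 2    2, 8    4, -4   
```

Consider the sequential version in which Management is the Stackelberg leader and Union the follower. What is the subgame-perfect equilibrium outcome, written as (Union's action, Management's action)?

(N3, Z)

Union best-responds to each possible Management move:
- W → Union plays N2 (best of 0, 8, 1, 5); Management gets 3.
- X → Union plays N1 (best of 10, -3, 7, 8); Management gets -3.
- Y → Union plays N2 (best of -5, 4, -3, 2); Management gets 1.
- Z → Union plays N3 (best of 4, 2, 8, 4); Management gets 7.
Management's induced payoffs are 3, -3, 1, 7, so Management commits to Z. Subgame-perfect outcome: (N3, Z) with payoffs (8, 7).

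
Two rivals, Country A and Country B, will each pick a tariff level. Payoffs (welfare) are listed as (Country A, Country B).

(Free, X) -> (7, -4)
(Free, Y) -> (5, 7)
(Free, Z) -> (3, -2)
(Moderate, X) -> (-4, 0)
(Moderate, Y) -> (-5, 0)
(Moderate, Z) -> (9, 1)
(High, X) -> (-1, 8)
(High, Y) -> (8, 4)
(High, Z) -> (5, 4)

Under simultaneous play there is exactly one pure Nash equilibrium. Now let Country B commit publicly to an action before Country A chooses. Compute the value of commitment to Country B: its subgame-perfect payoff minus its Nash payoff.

Country A best-responds to each possible Country B move:
- X: BR = Free, leader payoff -4.
- Y: BR = High, leader payoff 4.
- Z: BR = Moderate, leader payoff 1.
Among -4, 4, 1, the best is 4 at Y. Subgame-perfect outcome: (High, Y) with payoffs (8, 4).
Under simultaneous play:
Country A's best replies: X→Free; Y→High; Z→Moderate.
Country B's best replies: Free→Y; Moderate→Z; High→X.
Only (Moderate, Z) has each player best-responding; Nash payoffs (9, 1).
Country B's commitment gain: 4 − 1 = 3.

3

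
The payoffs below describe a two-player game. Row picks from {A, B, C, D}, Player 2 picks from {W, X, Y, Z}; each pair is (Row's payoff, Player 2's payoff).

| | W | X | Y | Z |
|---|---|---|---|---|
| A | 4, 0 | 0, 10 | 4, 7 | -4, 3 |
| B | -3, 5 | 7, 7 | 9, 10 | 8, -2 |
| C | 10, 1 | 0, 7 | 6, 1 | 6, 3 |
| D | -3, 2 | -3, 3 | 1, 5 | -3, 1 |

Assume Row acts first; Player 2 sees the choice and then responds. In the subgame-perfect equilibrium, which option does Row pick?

Player 2 best-responds to each possible Row move:
- A: Player 2 compares 0, 10, 7, 3 and picks X; Row would get 0.
- B: Player 2 compares 5, 7, 10, -2 and picks Y; Row would get 9.
- C: Player 2 compares 1, 7, 1, 3 and picks X; Row would get 0.
- D: Player 2 compares 2, 3, 5, 1 and picks Y; Row would get 1.
Among 0, 9, 0, 1, the best is 9 at B. Subgame-perfect outcome: (B, Y) with payoffs (9, 10).

B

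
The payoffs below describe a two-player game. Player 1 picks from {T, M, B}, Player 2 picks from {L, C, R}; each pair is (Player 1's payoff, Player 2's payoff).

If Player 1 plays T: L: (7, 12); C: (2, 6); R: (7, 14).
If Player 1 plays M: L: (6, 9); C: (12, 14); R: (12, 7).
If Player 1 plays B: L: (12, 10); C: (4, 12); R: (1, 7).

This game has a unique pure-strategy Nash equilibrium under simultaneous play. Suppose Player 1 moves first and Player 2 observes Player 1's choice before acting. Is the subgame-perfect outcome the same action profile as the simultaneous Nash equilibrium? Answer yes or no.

Work backward from Player 2's decision.
- T: BR = R, leader payoff 7.
- M: BR = C, leader payoff 12.
- B: BR = C, leader payoff 4.
Player 1's induced payoffs are 7, 12, 4, so Player 1 commits to M. Subgame-perfect outcome: (M, C) with payoffs (12, 14).
Now find the simultaneous Nash equilibrium.
Player 1's best replies: L→B; C→M; R→M.
Player 2's best replies: T→R; M→C; B→C.
Only (M, C) has each player best-responding; Nash payoffs (12, 14).
Sequential outcome (M, C) coincides with the Nash profile (M, C).

yes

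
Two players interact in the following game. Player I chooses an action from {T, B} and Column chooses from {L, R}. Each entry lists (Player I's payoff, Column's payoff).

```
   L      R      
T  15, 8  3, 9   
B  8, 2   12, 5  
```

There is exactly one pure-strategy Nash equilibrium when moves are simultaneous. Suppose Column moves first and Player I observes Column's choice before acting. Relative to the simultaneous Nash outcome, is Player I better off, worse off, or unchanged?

Player I best-responds to each possible Column move:
- L: BR = T, leader payoff 8.
- R: BR = B, leader payoff 5.
Maximizing over 8, 5, Column chooses L. Subgame-perfect outcome: (T, L) with payoffs (15, 8).
For the simultaneous game, intersect best replies.
Player I's best replies: L→T; R→B.
Column's best replies: T→R; B→R.
Only (B, R) has each player best-responding; Nash payoffs (12, 5).
Player I earns 15 sequentially versus 12 at the Nash outcome: better off.

better off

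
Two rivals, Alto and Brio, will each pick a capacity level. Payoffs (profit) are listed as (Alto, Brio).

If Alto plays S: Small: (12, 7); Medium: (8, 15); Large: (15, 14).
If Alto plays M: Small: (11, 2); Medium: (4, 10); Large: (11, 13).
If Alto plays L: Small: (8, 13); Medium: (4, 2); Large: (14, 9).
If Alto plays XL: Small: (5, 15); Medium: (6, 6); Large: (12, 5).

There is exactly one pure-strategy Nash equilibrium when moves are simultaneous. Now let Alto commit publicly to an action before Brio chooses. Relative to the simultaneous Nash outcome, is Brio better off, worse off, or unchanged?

worse off

Solve by backward induction (Alto leads).
- S: Brio compares 7, 15, 14 and picks Medium; Alto would get 8.
- M: Brio compares 2, 10, 13 and picks Large; Alto would get 11.
- L: Brio compares 13, 2, 9 and picks Small; Alto would get 8.
- XL: Brio compares 15, 6, 5 and picks Small; Alto would get 5.
Among 8, 11, 8, 5, the best is 11 at M. Subgame-perfect outcome: (M, Large) with payoffs (11, 13).
Under simultaneous play:
Alto's best replies: Small→S; Medium→S; Large→S.
Brio's best replies: S→Medium; M→Large; L→Small; XL→Small.
The unique mutual best reply is (S, Medium), giving (8, 15).
Brio earns 13 sequentially versus 15 at the Nash outcome: worse off.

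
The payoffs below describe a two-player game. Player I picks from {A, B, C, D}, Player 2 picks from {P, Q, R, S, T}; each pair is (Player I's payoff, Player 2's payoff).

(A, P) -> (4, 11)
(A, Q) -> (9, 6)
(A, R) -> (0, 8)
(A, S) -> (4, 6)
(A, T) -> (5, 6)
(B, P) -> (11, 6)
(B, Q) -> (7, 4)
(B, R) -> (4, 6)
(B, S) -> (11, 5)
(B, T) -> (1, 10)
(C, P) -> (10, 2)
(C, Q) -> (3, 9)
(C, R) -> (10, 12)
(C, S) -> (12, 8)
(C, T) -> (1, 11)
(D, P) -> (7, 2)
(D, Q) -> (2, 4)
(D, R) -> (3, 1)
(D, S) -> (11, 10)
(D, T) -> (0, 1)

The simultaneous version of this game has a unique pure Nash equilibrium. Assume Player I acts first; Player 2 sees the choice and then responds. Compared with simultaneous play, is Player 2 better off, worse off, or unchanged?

worse off

Player 2 best-responds to each possible Player I move:
- A: Player 2 compares 11, 6, 8, 6, 6 and picks P; Player I would get 4.
- B: Player 2 compares 6, 4, 6, 5, 10 and picks T; Player I would get 1.
- C: Player 2 compares 2, 9, 12, 8, 11 and picks R; Player I would get 10.
- D: Player 2 compares 2, 4, 1, 10, 1 and picks S; Player I would get 11.
Maximizing over 4, 1, 10, 11, Player I chooses D. Subgame-perfect outcome: (D, S) with payoffs (11, 10).
Now find the simultaneous Nash equilibrium.
Player I's best replies: P→B; Q→A; R→C; S→C; T→A.
Player 2's best replies: A→P; B→T; C→R; D→S.
The unique mutual best reply is (C, R), giving (10, 12).
Player 2 earns 10 sequentially versus 12 at the Nash outcome: worse off.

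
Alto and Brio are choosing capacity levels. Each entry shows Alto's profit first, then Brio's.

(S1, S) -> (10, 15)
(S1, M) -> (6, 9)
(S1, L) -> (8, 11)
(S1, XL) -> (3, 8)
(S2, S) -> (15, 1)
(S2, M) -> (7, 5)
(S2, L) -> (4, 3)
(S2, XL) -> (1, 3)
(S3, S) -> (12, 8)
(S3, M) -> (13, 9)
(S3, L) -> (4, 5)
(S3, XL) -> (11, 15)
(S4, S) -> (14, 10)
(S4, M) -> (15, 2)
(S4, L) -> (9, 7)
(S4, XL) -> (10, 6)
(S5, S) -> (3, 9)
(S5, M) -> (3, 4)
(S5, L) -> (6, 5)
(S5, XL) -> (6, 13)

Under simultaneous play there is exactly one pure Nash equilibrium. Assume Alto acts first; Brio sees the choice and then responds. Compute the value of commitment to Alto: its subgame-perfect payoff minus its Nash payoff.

Backward induction with Alto moving first.
- S1: Brio compares 15, 9, 11, 8 and picks S; Alto would get 10.
- S2: Brio compares 1, 5, 3, 3 and picks M; Alto would get 7.
- S3: Brio compares 8, 9, 5, 15 and picks XL; Alto would get 11.
- S4: Brio compares 10, 2, 7, 6 and picks S; Alto would get 14.
- S5: Brio compares 9, 4, 5, 13 and picks XL; Alto would get 6.
Alto's induced payoffs are 10, 7, 11, 14, 6, so Alto commits to S4. Subgame-perfect outcome: (S4, S) with payoffs (14, 10).
For the simultaneous game, intersect best replies.
Alto's best replies: S→S2; M→S4; L→S4; XL→S3.
Brio's best replies: S1→S; S2→M; S3→XL; S4→S; S5→XL.
Only (S3, XL) has each player best-responding; Nash payoffs (11, 15).
Alto's commitment gain: 14 − 11 = 3.

3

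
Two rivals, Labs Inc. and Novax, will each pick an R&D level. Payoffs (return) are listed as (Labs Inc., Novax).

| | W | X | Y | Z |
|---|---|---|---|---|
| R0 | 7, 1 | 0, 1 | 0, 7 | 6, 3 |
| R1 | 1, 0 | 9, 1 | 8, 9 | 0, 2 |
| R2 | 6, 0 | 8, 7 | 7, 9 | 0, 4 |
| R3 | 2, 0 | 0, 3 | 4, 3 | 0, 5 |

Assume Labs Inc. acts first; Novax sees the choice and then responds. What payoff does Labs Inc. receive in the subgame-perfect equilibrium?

Work backward from Novax's decision.
- R0: Novax compares 1, 1, 7, 3 and picks Y; Labs Inc. would get 0.
- R1: Novax compares 0, 1, 9, 2 and picks Y; Labs Inc. would get 8.
- R2: Novax compares 0, 7, 9, 4 and picks Y; Labs Inc. would get 7.
- R3: Novax compares 0, 3, 3, 5 and picks Z; Labs Inc. would get 0.
Maximizing over 0, 8, 7, 0, Labs Inc. chooses R1. Subgame-perfect outcome: (R1, Y) with payoffs (8, 9).

8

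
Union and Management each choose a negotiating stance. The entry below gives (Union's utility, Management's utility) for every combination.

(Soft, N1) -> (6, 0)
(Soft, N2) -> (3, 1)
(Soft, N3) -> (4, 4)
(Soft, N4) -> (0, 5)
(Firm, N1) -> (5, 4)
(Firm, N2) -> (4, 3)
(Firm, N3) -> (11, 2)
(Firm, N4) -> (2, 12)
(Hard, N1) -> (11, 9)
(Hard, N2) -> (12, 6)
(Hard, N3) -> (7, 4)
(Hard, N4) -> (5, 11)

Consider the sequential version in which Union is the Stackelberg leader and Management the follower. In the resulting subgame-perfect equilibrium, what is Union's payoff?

Solve by backward induction (Union leads).
- Soft: BR = N4, leader payoff 0.
- Firm: BR = N4, leader payoff 2.
- Hard: BR = N4, leader payoff 5.
Maximizing over 0, 2, 5, Union chooses Hard. Subgame-perfect outcome: (Hard, N4) with payoffs (5, 11).

5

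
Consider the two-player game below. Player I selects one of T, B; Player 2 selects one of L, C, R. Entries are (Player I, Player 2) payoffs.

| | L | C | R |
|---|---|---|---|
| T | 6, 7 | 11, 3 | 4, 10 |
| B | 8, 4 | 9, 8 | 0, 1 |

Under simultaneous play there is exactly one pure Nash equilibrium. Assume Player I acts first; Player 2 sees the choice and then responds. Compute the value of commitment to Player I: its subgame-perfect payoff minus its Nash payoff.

Work backward from Player 2's decision.
- T → Player 2 plays R (best of 7, 3, 10); Player I gets 4.
- B → Player 2 plays C (best of 4, 8, 1); Player I gets 9.
Among 4, 9, the best is 9 at B. Subgame-perfect outcome: (B, C) with payoffs (9, 8).
For the simultaneous game, intersect best replies.
Player I's best replies: L→B; C→T; R→T.
Player 2's best replies: T→R; B→C.
Only (T, R) has each player best-responding; Nash payoffs (4, 10).
Player I's commitment gain: 9 − 4 = 5.

5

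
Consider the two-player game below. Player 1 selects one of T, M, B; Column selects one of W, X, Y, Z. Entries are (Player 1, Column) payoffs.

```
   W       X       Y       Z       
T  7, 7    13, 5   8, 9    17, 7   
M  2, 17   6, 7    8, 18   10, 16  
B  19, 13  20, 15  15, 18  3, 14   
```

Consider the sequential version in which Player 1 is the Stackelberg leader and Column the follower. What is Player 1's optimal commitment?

Solve by backward induction (Player 1 leads).
- T → Column plays Y (best of 7, 5, 9, 7); Player 1 gets 8.
- M → Column plays Y (best of 17, 7, 18, 16); Player 1 gets 8.
- B → Column plays Y (best of 13, 15, 18, 14); Player 1 gets 15.
Player 1's induced payoffs are 8, 8, 15, so Player 1 commits to B. Subgame-perfect outcome: (B, Y) with payoffs (15, 18).

B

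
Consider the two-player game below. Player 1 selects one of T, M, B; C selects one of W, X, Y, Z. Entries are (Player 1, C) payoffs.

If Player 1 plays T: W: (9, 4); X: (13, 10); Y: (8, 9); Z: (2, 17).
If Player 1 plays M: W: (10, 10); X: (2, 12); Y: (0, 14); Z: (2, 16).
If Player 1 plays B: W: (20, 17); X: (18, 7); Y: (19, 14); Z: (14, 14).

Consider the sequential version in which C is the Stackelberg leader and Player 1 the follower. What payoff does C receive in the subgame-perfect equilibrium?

Player 1 best-responds to each possible C move:
- W: BR = B, leader payoff 17.
- X: BR = B, leader payoff 7.
- Y: BR = B, leader payoff 14.
- Z: BR = B, leader payoff 14.
Maximizing over 17, 7, 14, 14, C chooses W. Subgame-perfect outcome: (B, W) with payoffs (20, 17).

17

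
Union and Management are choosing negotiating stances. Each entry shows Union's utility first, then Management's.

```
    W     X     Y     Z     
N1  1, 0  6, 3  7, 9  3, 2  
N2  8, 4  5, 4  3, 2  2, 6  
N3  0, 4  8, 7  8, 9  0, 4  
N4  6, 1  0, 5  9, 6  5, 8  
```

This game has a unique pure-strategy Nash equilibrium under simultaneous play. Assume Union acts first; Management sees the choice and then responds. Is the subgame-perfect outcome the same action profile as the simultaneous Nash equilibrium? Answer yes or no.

no

Work backward from Management's decision.
- N1: BR = Y, leader payoff 7.
- N2: BR = Z, leader payoff 2.
- N3: BR = Y, leader payoff 8.
- N4: BR = Z, leader payoff 5.
Maximizing over 7, 2, 8, 5, Union chooses N3. Subgame-perfect outcome: (N3, Y) with payoffs (8, 9).
Under simultaneous play:
Union's best replies: W→N2; X→N3; Y→N4; Z→N4.
Management's best replies: N1→Y; N2→Z; N3→Y; N4→Z.
The unique mutual best reply is (N4, Z), giving (5, 8).
Sequential outcome (N3, Y) differs from the Nash profile (N4, Z).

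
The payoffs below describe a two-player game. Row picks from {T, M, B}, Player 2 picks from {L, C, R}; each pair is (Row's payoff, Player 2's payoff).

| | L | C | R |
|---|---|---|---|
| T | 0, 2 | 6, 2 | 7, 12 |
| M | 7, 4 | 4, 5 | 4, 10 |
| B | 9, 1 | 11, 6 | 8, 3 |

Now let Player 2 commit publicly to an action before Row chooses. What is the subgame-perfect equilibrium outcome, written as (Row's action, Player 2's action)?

(B, C)

Solve by backward induction (Player 2 leads).
- L: Row compares 0, 7, 9 and picks B; Player 2 would get 1.
- C: Row compares 6, 4, 11 and picks B; Player 2 would get 6.
- R: Row compares 7, 4, 8 and picks B; Player 2 would get 3.
Player 2's induced payoffs are 1, 6, 3, so Player 2 commits to C. Subgame-perfect outcome: (B, C) with payoffs (11, 6).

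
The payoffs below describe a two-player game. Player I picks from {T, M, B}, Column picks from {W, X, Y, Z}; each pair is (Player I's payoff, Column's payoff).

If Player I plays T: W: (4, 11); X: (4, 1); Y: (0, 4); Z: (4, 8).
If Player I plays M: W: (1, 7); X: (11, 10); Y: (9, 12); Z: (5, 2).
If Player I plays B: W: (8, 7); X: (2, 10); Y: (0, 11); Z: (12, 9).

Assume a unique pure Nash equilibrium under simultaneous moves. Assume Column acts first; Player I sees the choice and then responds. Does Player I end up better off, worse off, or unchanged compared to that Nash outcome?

Work backward from Player I's decision.
- W: BR = B, leader payoff 7.
- X: BR = M, leader payoff 10.
- Y: BR = M, leader payoff 12.
- Z: BR = B, leader payoff 9.
Column's induced payoffs are 7, 10, 12, 9, so Column commits to Y. Subgame-perfect outcome: (M, Y) with payoffs (9, 12).
For the simultaneous game, intersect best replies.
Player I's best replies: W→B; X→M; Y→M; Z→B.
Column's best replies: T→W; M→Y; B→Y.
The unique mutual best reply is (M, Y), giving (9, 12).
Player I earns 9 sequentially versus 9 at the Nash outcome: unchanged.

unchanged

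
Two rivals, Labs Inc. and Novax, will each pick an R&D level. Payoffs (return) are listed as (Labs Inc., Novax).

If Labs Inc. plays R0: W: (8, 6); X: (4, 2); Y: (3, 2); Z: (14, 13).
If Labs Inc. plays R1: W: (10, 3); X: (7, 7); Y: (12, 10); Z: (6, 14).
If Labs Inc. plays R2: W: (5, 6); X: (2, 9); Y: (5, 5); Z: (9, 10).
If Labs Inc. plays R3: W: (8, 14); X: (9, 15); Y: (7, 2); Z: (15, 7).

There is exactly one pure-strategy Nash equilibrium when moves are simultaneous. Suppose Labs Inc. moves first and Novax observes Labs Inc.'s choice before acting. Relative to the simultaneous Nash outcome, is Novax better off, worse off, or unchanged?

Backward induction with Labs Inc. moving first.
- R0 → Novax plays Z (best of 6, 2, 2, 13); Labs Inc. gets 14.
- R1 → Novax plays Z (best of 3, 7, 10, 14); Labs Inc. gets 6.
- R2 → Novax plays Z (best of 6, 9, 5, 10); Labs Inc. gets 9.
- R3 → Novax plays X (best of 14, 15, 2, 7); Labs Inc. gets 9.
Among 14, 6, 9, 9, the best is 14 at R0. Subgame-perfect outcome: (R0, Z) with payoffs (14, 13).
For the simultaneous game, intersect best replies.
Labs Inc.'s best replies: W→R1; X→R3; Y→R1; Z→R3.
Novax's best replies: R0→Z; R1→Z; R2→Z; R3→X.
Only (R3, X) has each player best-responding; Nash payoffs (9, 15).
Novax earns 13 sequentially versus 15 at the Nash outcome: worse off.

worse off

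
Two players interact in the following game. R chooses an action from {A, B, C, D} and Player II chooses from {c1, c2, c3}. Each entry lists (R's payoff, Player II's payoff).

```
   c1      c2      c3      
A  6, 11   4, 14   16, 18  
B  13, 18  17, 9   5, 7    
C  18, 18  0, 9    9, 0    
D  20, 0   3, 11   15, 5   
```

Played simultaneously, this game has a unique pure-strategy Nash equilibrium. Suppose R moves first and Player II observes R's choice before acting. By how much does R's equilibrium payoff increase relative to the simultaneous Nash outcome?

2

Work backward from Player II's decision.
- A: BR = c3, leader payoff 16.
- B: BR = c1, leader payoff 13.
- C: BR = c1, leader payoff 18.
- D: BR = c2, leader payoff 3.
Maximizing over 16, 13, 18, 3, R chooses C. Subgame-perfect outcome: (C, c1) with payoffs (18, 18).
Under simultaneous play:
R's best replies: c1→D; c2→B; c3→A.
Player II's best replies: A→c3; B→c1; C→c1; D→c2.
The unique mutual best reply is (A, c3), giving (16, 18).
R's commitment gain: 18 − 16 = 2.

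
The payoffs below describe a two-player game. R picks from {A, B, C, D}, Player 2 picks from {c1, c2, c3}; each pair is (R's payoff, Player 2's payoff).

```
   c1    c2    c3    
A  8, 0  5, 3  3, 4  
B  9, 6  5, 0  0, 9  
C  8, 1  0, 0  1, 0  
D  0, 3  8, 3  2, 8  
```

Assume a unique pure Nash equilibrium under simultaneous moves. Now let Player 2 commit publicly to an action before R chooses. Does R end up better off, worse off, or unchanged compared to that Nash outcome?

Backward induction with Player 2 moving first.
- c1: BR = B, leader payoff 6.
- c2: BR = D, leader payoff 3.
- c3: BR = A, leader payoff 4.
Among 6, 3, 4, the best is 6 at c1. Subgame-perfect outcome: (B, c1) with payoffs (9, 6).
For the simultaneous game, intersect best replies.
R's best replies: c1→B; c2→D; c3→A.
Player 2's best replies: A→c3; B→c3; C→c1; D→c3.
Only (A, c3) has each player best-responding; Nash payoffs (3, 4).
R earns 9 sequentially versus 3 at the Nash outcome: better off.

better off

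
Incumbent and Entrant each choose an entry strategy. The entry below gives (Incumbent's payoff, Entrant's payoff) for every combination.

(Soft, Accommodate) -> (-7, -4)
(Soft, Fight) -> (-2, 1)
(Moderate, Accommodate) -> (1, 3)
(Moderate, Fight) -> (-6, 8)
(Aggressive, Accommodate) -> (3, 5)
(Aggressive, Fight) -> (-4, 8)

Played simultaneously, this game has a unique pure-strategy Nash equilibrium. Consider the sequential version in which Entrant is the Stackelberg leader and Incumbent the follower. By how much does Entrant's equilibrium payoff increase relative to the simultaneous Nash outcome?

4

Work backward from Incumbent's decision.
- Accommodate: Incumbent compares -7, 1, 3 and picks Aggressive; Entrant would get 5.
- Fight: Incumbent compares -2, -6, -4 and picks Soft; Entrant would get 1.
Entrant's induced payoffs are 5, 1, so Entrant commits to Accommodate. Subgame-perfect outcome: (Aggressive, Accommodate) with payoffs (3, 5).
For the simultaneous game, intersect best replies.
Incumbent's best replies: Accommodate→Aggressive; Fight→Soft.
Entrant's best replies: Soft→Fight; Moderate→Fight; Aggressive→Fight.
The unique mutual best reply is (Soft, Fight), giving (-2, 1).
Entrant's commitment gain: 5 − 1 = 4.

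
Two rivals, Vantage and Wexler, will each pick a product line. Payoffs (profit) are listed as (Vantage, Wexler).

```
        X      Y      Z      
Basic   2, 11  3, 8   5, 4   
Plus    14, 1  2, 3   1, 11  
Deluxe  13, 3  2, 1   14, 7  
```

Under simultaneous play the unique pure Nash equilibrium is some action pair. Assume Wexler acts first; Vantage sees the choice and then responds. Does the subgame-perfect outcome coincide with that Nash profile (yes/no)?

no

Solve by backward induction (Wexler leads).
- X: BR = Plus, leader payoff 1.
- Y: BR = Basic, leader payoff 8.
- Z: BR = Deluxe, leader payoff 7.
Wexler's induced payoffs are 1, 8, 7, so Wexler commits to Y. Subgame-perfect outcome: (Basic, Y) with payoffs (3, 8).
Under simultaneous play:
Vantage's best replies: X→Plus; Y→Basic; Z→Deluxe.
Wexler's best replies: Basic→X; Plus→Z; Deluxe→Z.
Only (Deluxe, Z) has each player best-responding; Nash payoffs (14, 7).
Sequential outcome (Basic, Y) differs from the Nash profile (Deluxe, Z).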